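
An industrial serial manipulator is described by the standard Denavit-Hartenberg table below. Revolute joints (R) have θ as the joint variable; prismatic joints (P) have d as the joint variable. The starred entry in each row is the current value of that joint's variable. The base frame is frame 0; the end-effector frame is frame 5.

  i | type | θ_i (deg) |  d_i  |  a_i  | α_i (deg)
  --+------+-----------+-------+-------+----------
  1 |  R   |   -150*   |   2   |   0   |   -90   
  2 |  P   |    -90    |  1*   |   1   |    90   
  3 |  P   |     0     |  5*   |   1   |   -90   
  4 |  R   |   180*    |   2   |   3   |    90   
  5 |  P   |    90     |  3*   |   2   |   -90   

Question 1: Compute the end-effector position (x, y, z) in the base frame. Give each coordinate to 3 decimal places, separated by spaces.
after link 1: o_1 = (0.0000, 0.0000, 2.0000)
after link 2: o_2 = (0.5000, -0.8660, 3.0000)
after link 3: o_3 = (4.8301, 1.6340, 4.0000)
after link 4: o_4 = (5.8301, -0.0981, 1.0000)
after link 5: o_5 = (4.2321, -3.3301, 1.0000)

4.232 -3.330 1.000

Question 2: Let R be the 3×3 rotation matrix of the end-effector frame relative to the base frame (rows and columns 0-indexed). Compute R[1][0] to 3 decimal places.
-0.866

End-effector x-axis (col 0 of R) = (0.5000,-0.8660,0.0000)
R[1][0] = -0.8660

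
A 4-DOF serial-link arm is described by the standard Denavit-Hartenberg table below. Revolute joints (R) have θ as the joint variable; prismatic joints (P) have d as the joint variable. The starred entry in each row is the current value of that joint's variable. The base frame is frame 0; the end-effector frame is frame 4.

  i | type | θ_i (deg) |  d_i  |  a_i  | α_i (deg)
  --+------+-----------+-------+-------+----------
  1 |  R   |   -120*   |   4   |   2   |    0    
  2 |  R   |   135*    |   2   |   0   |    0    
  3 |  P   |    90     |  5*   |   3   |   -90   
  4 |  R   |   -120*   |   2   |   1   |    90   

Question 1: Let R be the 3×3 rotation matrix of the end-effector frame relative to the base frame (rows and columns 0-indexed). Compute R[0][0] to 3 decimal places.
End-effector x-axis (col 0 of R) = (0.1294,-0.4830,0.8660)
R[0][0] = 0.1294

0.129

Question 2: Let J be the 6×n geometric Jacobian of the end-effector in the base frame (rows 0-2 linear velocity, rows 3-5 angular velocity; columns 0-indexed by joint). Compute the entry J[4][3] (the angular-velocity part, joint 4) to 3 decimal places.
axis z_3 = (-0.9659,-0.2588,0.0000); lever o_n−o_3 = (-1.8024,-1.0006,0.8660)
cross product → J_v[:, 3] = (-0.2241,0.8365,0.5000)
J_ω[:, 3] = z_3
entry J[4][3] = -0.2588

-0.259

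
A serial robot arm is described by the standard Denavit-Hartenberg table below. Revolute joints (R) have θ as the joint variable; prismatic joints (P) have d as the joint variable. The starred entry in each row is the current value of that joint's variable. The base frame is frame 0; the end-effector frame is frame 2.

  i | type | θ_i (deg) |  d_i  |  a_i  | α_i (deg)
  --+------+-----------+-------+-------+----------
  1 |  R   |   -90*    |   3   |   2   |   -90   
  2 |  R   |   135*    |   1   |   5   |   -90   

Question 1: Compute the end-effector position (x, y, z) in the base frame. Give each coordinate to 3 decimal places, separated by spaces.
1.000 1.536 -0.536

after link 1: o_1 = (0.0000, -2.0000, 3.0000)
after link 2: o_2 = (1.0000, 1.5355, -0.5355)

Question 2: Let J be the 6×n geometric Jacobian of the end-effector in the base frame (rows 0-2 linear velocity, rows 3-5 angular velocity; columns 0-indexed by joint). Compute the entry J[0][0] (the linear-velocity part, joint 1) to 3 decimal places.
-1.536

axis z_0 = ẑ; lever o_n−o_0 = (1.0000,1.5355,-0.5355)
cross product → J_v[:, 0] = (-1.5355,1.0000,0.0000)
J_ω[:, 0] = z_0
entry J[0][0] = -1.5355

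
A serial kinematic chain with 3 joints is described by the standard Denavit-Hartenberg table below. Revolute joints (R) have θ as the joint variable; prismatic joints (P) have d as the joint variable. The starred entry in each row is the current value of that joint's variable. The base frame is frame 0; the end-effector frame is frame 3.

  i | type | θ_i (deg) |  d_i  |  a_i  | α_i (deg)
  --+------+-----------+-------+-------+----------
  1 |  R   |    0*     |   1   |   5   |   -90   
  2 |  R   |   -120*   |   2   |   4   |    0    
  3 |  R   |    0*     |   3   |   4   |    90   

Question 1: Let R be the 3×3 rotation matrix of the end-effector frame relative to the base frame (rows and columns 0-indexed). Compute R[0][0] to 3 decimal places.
-0.500

End-effector x-axis (col 0 of R) = (-0.5000,-0.0000,0.8660)
R[0][0] = -0.5000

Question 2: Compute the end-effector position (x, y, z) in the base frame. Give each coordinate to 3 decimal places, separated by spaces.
after link 1: o_1 = (5.0000, 0.0000, 1.0000)
after link 2: o_2 = (3.0000, 2.0000, 4.4641)
after link 3: o_3 = (1.0000, 5.0000, 7.9282)

1.000 5.000 7.928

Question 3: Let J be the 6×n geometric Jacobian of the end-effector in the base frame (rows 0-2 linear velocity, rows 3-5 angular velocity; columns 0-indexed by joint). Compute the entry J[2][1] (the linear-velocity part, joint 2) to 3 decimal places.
axis z_1 = (0.0000,1.0000,0.0000); lever o_n−o_1 = (-4.0000,5.0000,6.9282)
cross product → J_v[:, 1] = (6.9282,-0.0000,4.0000)
J_ω[:, 1] = z_1
entry J[2][1] = 4.0000

4.000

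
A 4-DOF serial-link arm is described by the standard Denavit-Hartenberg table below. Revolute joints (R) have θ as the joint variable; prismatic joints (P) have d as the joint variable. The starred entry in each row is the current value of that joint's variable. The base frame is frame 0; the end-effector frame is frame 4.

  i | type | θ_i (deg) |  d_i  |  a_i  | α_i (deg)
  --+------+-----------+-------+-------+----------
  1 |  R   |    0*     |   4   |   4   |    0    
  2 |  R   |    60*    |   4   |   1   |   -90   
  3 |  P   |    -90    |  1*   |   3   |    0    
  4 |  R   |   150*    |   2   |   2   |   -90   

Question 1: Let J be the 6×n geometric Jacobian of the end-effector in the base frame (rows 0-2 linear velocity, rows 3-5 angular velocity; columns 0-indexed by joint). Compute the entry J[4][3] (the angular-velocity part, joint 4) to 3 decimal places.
axis z_3 = (-0.8660,0.5000,0.0000); lever o_n−o_3 = (-1.2321,1.8660,-1.7321)
cross product → J_v[:, 3] = (-0.8660,-1.5000,-1.0000)
J_ω[:, 3] = z_3
entry J[4][3] = 0.5000

0.500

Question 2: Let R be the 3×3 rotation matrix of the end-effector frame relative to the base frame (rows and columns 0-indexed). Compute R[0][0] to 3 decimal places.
0.250

End-effector x-axis (col 0 of R) = (0.2500,0.4330,-0.8660)
R[0][0] = 0.2500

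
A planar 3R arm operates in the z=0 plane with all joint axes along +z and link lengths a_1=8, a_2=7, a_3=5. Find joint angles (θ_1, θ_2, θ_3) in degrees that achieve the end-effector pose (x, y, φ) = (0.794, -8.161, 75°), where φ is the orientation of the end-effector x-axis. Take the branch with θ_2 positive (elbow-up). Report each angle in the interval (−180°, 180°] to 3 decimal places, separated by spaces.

-119.999 59.996 135.002

wrist centre = target − a_3·(cos φ, sin φ) = (-0.5001, -12.9906)
cos θ_2 = (169.0065−8²−7²)/(2·8·7) = 0.5001; θ_2 = 59.9961° (elbow-up)
β = atan2(-12.9906,-0.5001) = -92.2046°; ψ = atan2(6.0619,11.5004) = 27.7940°
θ_1 = β − ψ = -119.9986°
θ_3 = φ − θ_1 − θ_2 = 135.0025° (wrapped to (-180°,180°])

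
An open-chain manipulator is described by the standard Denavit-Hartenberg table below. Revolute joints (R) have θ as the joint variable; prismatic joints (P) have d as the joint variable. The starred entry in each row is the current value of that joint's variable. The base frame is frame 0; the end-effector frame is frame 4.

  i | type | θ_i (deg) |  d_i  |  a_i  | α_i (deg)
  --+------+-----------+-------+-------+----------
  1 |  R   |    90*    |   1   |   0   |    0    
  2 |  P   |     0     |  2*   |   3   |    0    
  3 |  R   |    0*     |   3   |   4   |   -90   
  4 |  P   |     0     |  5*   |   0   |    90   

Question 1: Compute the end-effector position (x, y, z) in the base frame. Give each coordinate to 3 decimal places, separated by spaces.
after link 1: o_1 = (0.0000, 0.0000, 1.0000)
after link 2: o_2 = (0.0000, 3.0000, 3.0000)
after link 3: o_3 = (0.0000, 7.0000, 6.0000)
after link 4: o_4 = (-5.0000, 7.0000, 6.0000)

-5.000 7.000 6.000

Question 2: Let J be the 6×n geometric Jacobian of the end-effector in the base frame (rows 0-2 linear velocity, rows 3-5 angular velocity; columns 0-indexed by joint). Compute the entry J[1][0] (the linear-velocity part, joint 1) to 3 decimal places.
-5.000

axis z_0 = ẑ; lever o_n−o_0 = (-5.0000,7.0000,6.0000)
cross product → J_v[:, 0] = (-7.0000,-5.0000,0.0000)
J_ω[:, 0] = z_0
entry J[1][0] = -5.0000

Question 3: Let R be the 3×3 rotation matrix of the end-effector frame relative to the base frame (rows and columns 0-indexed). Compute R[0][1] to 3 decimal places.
-1.000

End-effector y-axis (col 1 of R) = (-1.0000,0.0000,0.0000)
R[0][1] = -1.0000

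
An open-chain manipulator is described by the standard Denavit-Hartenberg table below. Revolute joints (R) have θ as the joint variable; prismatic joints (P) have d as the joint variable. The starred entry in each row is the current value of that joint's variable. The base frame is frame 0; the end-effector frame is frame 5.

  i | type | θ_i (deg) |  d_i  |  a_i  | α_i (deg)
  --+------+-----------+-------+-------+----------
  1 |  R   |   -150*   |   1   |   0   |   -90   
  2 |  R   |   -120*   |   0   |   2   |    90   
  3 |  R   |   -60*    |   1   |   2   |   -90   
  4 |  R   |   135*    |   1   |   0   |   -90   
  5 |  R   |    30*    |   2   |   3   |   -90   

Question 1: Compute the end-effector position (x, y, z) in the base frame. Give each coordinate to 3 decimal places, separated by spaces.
after link 1: o_1 = (0.0000, 0.0000, 1.0000)
after link 2: o_2 = (0.8660, 0.5000, 2.7321)
after link 3: o_3 = (1.1830, 2.6830, 3.0981)
after link 4: o_4 = (1.8080, 2.4665, 3.8481)
after link 5: o_5 = (1.2573, -0.2368, 1.5267)

1.257 -0.237 1.527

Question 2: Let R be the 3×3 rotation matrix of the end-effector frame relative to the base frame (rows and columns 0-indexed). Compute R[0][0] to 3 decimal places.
-0.639

End-effector x-axis (col 0 of R) = (-0.6392,-0.6927,-0.3340)
R[0][0] = -0.6392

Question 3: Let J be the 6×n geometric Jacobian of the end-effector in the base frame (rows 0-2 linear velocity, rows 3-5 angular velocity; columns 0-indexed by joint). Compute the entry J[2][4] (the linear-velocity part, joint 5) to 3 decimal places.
-2.020

axis z_4 = (0.6834,-0.3125,-0.6597); lever o_n−o_4 = (-0.5507,-2.7033,-2.3214)
cross product → J_v[:, 4] = (-1.0579,1.9499,-2.0196)
J_ω[:, 4] = z_4
entry J[2][4] = -2.0196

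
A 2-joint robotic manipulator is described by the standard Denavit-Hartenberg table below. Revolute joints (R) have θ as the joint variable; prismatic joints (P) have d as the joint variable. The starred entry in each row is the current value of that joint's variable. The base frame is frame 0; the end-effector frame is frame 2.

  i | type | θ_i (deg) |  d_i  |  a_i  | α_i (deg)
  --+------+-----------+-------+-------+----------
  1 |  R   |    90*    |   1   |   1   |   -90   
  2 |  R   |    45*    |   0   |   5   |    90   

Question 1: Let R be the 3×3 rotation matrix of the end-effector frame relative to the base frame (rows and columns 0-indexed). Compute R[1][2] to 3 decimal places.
End-effector z-axis (col 2 of R) = (0.0000,0.7071,0.7071)
R[1][2] = 0.7071

0.707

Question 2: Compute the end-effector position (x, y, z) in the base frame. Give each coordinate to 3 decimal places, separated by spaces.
0.000 4.536 -2.536

after link 1: o_1 = (0.0000, 1.0000, 1.0000)
after link 2: o_2 = (0.0000, 4.5355, -2.5355)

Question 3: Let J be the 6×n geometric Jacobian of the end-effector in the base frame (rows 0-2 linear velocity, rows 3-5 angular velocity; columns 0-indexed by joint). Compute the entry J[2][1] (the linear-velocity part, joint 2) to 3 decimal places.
axis z_1 = (-1.0000,0.0000,0.0000); lever o_n−o_1 = (0.0000,3.5355,-3.5355)
cross product → J_v[:, 1] = (-0.0000,-3.5355,-3.5355)
J_ω[:, 1] = z_1
entry J[2][1] = -3.5355

-3.536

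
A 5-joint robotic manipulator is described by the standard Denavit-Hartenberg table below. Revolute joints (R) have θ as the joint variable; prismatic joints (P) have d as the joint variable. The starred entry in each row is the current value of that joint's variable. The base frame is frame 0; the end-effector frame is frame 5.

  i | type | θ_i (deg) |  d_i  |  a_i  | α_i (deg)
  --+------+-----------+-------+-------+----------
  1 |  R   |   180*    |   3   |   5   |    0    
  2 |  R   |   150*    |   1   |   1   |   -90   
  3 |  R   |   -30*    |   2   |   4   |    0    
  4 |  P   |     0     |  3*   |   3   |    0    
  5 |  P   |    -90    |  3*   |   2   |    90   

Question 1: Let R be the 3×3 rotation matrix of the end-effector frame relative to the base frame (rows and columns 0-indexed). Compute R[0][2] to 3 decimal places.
End-effector z-axis (col 2 of R) = (-0.7500,0.4330,-0.5000)
R[0][2] = -0.7500

-0.750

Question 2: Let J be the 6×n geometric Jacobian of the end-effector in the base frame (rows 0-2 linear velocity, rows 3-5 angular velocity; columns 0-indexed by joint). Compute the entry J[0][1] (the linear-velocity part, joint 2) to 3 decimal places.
axis z_1 = (0.0000,0.0000,1.0000); lever o_n−o_1 = (9.2500,3.8971,6.2321)
cross product → J_v[:, 1] = (-3.8971,9.2500,0.0000)
J_ω[:, 1] = z_1
entry J[0][1] = -3.8971

-3.897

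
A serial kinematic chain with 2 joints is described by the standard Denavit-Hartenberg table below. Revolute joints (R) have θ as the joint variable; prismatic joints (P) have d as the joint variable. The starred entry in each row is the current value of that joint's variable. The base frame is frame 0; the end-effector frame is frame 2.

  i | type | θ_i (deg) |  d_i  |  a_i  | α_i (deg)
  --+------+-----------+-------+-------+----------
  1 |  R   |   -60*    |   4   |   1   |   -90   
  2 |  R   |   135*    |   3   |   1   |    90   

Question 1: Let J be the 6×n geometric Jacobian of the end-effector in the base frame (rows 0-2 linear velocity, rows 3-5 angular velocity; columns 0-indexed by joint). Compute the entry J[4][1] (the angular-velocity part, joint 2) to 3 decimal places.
axis z_1 = (0.8660,0.5000,0.0000); lever o_n−o_1 = (2.2445,2.1124,-0.7071)
cross product → J_v[:, 1] = (-0.3536,0.6124,0.7071)
J_ω[:, 1] = z_1
entry J[4][1] = 0.5000

0.500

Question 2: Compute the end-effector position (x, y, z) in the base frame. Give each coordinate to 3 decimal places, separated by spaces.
after link 1: o_1 = (0.5000, -0.8660, 4.0000)
after link 2: o_2 = (2.7445, 1.2463, 3.2929)

2.745 1.246 3.293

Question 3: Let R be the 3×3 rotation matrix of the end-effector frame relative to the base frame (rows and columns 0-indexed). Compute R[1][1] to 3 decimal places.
End-effector y-axis (col 1 of R) = (0.8660,0.5000,0.0000)
R[1][1] = 0.5000

0.500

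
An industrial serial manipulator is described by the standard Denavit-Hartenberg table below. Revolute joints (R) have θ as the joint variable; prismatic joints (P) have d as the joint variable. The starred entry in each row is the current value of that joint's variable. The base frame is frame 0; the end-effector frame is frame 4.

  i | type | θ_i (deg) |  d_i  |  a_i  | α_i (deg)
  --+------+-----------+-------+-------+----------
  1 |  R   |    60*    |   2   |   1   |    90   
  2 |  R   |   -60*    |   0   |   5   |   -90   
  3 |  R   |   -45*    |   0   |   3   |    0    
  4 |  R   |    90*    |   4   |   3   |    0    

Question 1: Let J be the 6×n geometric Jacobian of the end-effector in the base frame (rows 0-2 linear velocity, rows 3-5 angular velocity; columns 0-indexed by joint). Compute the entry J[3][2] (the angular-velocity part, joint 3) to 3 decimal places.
0.433

axis z_2 = (0.4330,0.7500,0.5000); lever o_n−o_2 = (2.7927,4.8371,-1.6742)
cross product → J_v[:, 2] = (-3.6742,2.1213,0.0000)
J_ω[:, 2] = z_2
entry J[3][2] = 0.4330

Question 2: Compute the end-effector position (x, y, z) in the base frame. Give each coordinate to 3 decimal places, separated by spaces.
4.543 7.868 -4.004

after link 1: o_1 = (0.5000, 0.8660, 2.0000)
after link 2: o_2 = (1.7500, 3.0311, -2.3301)
after link 3: o_3 = (4.1174, 2.8890, -4.1672)
after link 4: o_4 = (4.5427, 7.8682, -4.0044)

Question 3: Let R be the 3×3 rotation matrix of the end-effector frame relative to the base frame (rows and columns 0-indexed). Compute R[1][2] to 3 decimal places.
End-effector z-axis (col 2 of R) = (0.4330,0.7500,0.5000)
R[1][2] = 0.7500

0.750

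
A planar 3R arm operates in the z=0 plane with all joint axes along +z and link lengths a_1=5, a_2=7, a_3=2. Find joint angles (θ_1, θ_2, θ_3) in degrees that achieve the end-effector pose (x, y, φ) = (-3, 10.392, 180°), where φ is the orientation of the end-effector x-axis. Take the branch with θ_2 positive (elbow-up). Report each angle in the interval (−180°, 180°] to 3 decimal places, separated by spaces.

wrist centre = target − a_3·(cos φ, sin φ) = (-1.0000, 10.3920)
cos θ_2 = (108.9937−5²−7²)/(2·5·7) = 0.4999; θ_2 = 60.0060° (elbow-up)
β = atan2(10.3920,-1.0000) = 95.4965°; ψ = atan2(6.0625,8.4994) = 35.5000°
θ_1 = β − ψ = 59.9965°
θ_3 = φ − θ_1 − θ_2 = 59.9975° (wrapped to (-180°,180°])

59.997 60.006 59.998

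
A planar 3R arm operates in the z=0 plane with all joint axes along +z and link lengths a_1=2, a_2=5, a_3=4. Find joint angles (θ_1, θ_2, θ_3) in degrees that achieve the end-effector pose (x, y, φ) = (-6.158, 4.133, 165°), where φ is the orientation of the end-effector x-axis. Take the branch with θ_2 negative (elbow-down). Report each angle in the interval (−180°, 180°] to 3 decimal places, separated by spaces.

-120.008 -134.993 60.000

wrist centre = target − a_3·(cos φ, sin φ) = (-2.2943, 3.0977)
cos θ_2 = (14.8597−2²−5²)/(2·2·5) = -0.7070; θ_2 = -134.9926° (elbow-down)
β = atan2(3.0977,-2.2943) = 126.5251°; ψ = atan2(-3.5360,-1.5351) = -113.4671°
θ_1 = β − ψ = 239.9922°
θ_3 = φ − θ_1 − θ_2 = 60.0004° (wrapped to (-180°,180°])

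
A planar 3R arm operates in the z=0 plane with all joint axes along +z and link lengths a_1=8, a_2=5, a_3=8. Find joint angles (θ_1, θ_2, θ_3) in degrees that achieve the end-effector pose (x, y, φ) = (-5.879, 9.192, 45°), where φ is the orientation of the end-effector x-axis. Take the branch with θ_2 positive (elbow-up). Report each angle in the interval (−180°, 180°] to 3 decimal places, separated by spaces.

wrist centre = target − a_3·(cos φ, sin φ) = (-11.5359, 3.5351)
cos θ_2 = (145.5732−8²−5²)/(2·8·5) = 0.7072; θ_2 = 44.9953° (elbow-up)
β = atan2(3.5351,-11.5359) = 162.9624°; ψ = atan2(3.5352,11.5358) = 17.0381°
θ_1 = β − ψ = 145.9243°
θ_3 = φ − θ_1 − θ_2 = -145.9196° (wrapped to (-180°,180°])

145.924 44.995 -145.920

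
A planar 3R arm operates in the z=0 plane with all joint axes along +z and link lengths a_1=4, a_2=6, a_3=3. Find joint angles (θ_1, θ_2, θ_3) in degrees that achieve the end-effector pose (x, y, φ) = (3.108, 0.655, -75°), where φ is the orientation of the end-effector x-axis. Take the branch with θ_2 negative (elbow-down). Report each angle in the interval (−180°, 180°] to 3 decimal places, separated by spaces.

wrist centre = target − a_3·(cos φ, sin φ) = (2.3315, 3.5528)
cos θ_2 = (18.0583−4²−6²)/(2·4·6) = -0.7071; θ_2 = -135.0009° (elbow-down)
β = atan2(3.5528,2.3315) = 56.7247°; ψ = atan2(-4.2426,-0.2427) = -93.2742°
θ_1 = β − ψ = 149.9990°
θ_3 = φ − θ_1 − θ_2 = -89.9980° (wrapped to (-180°,180°])

149.999 -135.001 -89.998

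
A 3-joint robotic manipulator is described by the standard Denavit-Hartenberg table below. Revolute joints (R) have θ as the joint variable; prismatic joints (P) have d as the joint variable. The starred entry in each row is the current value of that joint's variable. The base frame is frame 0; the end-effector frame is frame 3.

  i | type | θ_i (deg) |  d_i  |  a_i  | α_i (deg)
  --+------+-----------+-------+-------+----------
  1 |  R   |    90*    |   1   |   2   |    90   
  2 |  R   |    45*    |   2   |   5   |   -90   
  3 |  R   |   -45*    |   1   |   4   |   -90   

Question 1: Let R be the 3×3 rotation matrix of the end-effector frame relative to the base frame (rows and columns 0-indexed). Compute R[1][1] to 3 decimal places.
0.707

End-effector y-axis (col 1 of R) = (-0.0000,0.7071,-0.7071)
R[1][1] = 0.7071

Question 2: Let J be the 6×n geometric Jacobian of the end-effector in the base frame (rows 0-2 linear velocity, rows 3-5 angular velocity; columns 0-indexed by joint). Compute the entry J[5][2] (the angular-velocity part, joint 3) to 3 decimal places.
axis z_2 = (-0.0000,-0.7071,0.7071); lever o_n−o_2 = (2.8284,1.2929,2.7071)
cross product → J_v[:, 2] = (-2.8284,2.0000,2.0000)
J_ω[:, 2] = z_2
entry J[5][2] = 0.7071

0.707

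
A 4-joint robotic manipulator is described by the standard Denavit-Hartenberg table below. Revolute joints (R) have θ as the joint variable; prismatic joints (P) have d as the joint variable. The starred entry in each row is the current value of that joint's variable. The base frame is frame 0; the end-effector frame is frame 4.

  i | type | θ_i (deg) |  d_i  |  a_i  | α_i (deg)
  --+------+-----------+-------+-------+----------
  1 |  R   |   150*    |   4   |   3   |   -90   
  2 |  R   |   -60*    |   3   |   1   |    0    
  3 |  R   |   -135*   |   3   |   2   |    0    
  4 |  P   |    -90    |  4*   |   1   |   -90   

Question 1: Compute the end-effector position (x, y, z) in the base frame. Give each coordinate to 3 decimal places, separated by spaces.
-6.582 -7.747 3.382

after link 1: o_1 = (-2.5981, 1.5000, 4.0000)
after link 2: o_2 = (-4.5311, -0.8481, 4.8660)
after link 3: o_3 = (-4.3581, -4.4121, 4.3484)
after link 4: o_4 = (-6.5822, -7.7468, 3.3825)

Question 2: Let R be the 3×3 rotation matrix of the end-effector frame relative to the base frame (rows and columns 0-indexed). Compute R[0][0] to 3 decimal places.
End-effector x-axis (col 0 of R) = (-0.2241,0.1294,-0.9659)
R[0][0] = -0.2241

-0.224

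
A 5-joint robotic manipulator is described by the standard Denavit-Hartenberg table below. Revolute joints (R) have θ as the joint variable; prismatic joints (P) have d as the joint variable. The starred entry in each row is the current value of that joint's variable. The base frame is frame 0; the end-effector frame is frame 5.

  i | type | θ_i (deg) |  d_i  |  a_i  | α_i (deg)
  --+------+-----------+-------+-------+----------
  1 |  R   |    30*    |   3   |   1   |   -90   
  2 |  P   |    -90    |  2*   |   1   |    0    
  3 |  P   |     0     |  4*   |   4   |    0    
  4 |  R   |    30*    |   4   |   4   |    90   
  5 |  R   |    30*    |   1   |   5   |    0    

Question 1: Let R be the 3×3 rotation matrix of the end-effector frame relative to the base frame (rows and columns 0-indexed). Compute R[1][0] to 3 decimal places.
End-effector x-axis (col 0 of R) = (0.1250,0.6495,0.7500)
R[1][0] = 0.6495

0.650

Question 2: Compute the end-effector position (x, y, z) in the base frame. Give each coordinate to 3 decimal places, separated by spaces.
-2.527 12.975 15.714

after link 1: o_1 = (0.8660, 0.5000, 3.0000)
after link 2: o_2 = (-0.1340, 2.2321, 4.0000)
after link 3: o_3 = (-2.1340, 5.6962, 8.0000)
after link 4: o_4 = (-2.4019, 10.1603, 11.4641)
after link 5: o_5 = (-2.5269, 12.9748, 15.7141)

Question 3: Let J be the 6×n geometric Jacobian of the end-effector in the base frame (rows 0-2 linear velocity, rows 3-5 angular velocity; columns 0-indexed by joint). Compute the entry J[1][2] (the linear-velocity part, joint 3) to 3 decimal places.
0.866

prismatic axis z_2 = (-0.5000,0.8660,0.0000)
J_v[:, 2] = z_2; J_ω[:, 2] = (0,0,0)
entry J[1][2] = 0.8660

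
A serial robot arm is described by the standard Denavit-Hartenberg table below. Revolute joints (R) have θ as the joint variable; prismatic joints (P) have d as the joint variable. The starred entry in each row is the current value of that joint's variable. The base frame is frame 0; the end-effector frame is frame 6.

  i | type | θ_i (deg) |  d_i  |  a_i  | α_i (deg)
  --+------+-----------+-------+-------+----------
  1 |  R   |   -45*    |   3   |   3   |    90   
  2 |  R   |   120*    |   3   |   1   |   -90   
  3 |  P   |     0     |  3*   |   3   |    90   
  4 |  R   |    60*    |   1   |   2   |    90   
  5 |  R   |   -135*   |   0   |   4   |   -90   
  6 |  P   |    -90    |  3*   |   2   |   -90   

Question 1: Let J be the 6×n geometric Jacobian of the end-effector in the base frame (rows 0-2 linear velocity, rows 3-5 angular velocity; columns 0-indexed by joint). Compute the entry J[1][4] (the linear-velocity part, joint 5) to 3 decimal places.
axis z_4 = (0.0000,-0.0000,1.0000); lever o_n−o_4 = (4.0000,3.0000,2.0000)
cross product → J_v[:, 4] = (-3.0000,4.0000,0.0000)
J_ω[:, 4] = z_4
entry J[1][4] = 4.0000

4.000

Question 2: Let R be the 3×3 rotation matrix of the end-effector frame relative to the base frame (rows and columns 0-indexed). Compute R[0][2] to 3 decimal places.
End-effector z-axis (col 2 of R) = (1.0000,0.0000,-0.0000)
R[0][2] = 1.0000

1.000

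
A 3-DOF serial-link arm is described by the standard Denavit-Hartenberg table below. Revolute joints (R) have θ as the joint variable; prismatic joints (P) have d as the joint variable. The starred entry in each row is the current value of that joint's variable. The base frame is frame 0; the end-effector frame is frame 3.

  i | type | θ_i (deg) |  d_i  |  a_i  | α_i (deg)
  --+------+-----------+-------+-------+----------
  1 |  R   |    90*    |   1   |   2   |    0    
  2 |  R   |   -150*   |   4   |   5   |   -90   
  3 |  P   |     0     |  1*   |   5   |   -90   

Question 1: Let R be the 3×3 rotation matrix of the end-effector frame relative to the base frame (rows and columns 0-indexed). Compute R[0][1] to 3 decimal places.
End-effector y-axis (col 1 of R) = (-0.8660,-0.5000,-0.0000)
R[0][1] = -0.8660

-0.866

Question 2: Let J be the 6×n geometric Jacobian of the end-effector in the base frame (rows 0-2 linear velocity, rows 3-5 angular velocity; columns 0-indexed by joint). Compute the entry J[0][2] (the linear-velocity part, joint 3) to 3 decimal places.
prismatic axis z_2 = (0.8660,0.5000,0.0000)
J_v[:, 2] = z_2; J_ω[:, 2] = (0,0,0)
entry J[0][2] = 0.8660

0.866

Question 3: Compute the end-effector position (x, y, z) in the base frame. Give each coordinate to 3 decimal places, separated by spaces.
after link 1: o_1 = (0.0000, 2.0000, 1.0000)
after link 2: o_2 = (2.5000, -2.3301, 5.0000)
after link 3: o_3 = (5.8660, -6.1603, 5.0000)

5.866 -6.160 5.000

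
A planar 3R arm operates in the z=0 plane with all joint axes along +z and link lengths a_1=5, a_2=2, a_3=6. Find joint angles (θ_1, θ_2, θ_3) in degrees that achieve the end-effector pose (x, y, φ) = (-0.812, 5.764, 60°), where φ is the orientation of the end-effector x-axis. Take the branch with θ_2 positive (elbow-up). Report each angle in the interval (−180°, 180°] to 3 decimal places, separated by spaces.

150.007 135.016 134.977

wrist centre = target − a_3·(cos φ, sin φ) = (-3.8120, 0.5678)
cos θ_2 = (14.8538−5²−2²)/(2·5·2) = -0.7073; θ_2 = 135.0165° (elbow-up)
β = atan2(0.5678,-3.8120) = 171.5273°; ψ = atan2(1.4138,3.5854) = 21.5206°
θ_1 = β − ψ = 150.0068°
θ_3 = φ − θ_1 − θ_2 = 134.9767° (wrapped to (-180°,180°])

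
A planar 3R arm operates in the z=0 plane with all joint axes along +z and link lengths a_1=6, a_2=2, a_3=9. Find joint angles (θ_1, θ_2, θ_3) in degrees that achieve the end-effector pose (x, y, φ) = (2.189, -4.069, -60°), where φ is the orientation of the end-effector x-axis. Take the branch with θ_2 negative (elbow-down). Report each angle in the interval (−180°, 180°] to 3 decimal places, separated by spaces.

135.005 -149.987 -45.018

wrist centre = target − a_3·(cos φ, sin φ) = (-2.3110, 3.7252)
cos θ_2 = (19.2180−6²−2²)/(2·6·2) = -0.8659; θ_2 = -149.9873° (elbow-down)
β = atan2(3.7252,-2.3110) = 121.8140°; ψ = atan2(-1.0004,4.2682) = -13.1910°
θ_1 = β − ψ = 135.0050°
θ_3 = φ − θ_1 − θ_2 = -45.0177° (wrapped to (-180°,180°])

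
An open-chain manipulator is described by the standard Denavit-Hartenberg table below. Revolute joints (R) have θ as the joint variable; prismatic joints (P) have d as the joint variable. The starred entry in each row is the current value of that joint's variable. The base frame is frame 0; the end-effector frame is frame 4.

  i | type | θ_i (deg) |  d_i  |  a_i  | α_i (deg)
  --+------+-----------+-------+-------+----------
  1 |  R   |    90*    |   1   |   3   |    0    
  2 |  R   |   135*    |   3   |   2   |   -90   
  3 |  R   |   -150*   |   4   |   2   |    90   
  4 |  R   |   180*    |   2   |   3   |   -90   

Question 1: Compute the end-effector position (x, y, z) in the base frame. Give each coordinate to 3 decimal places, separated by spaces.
1.509 -1.148 1.768

after link 1: o_1 = (0.0000, 3.0000, 1.0000)
after link 2: o_2 = (-1.4142, 1.5858, 4.0000)
after link 3: o_3 = (2.6390, -0.0179, 5.0000)
after link 4: o_4 = (1.5089, -1.1479, 1.7679)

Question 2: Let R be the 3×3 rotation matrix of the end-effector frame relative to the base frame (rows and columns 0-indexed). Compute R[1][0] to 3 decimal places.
-0.612

End-effector x-axis (col 0 of R) = (-0.6124,-0.6124,-0.5000)
R[1][0] = -0.6124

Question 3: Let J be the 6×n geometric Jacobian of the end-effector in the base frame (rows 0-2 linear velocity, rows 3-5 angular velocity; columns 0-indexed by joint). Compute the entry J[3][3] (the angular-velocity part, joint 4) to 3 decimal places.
axis z_3 = (0.3536,0.3536,-0.8660); lever o_n−o_3 = (-1.1300,-1.1300,-3.2321)
cross product → J_v[:, 3] = (-2.1213,2.1213,-0.0000)
J_ω[:, 3] = z_3
entry J[3][3] = 0.3536

0.354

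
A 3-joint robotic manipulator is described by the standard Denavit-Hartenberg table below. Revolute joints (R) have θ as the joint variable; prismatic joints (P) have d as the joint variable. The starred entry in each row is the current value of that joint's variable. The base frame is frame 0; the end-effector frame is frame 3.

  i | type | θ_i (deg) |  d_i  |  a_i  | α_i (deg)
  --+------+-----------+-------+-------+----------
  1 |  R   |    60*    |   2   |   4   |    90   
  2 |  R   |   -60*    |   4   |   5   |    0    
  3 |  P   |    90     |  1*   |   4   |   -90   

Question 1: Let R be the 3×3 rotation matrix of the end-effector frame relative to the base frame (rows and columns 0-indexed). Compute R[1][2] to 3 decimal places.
-0.433

End-effector z-axis (col 2 of R) = (-0.2500,-0.4330,0.8660)
R[1][2] = -0.4330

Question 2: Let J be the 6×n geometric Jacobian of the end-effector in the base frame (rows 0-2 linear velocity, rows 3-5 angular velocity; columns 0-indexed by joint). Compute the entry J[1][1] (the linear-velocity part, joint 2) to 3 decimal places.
2.018

axis z_1 = (0.8660,-0.5000,0.0000); lever o_n−o_1 = (7.3122,2.6651,-2.3301)
cross product → J_v[:, 1] = (1.1651,2.0179,5.9641)
J_ω[:, 1] = z_1
entry J[1][1] = 2.0179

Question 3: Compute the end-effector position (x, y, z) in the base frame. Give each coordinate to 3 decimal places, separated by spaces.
9.312 6.129 -0.330

after link 1: o_1 = (2.0000, 3.4641, 2.0000)
after link 2: o_2 = (6.7141, 3.6292, -2.3301)
after link 3: o_3 = (9.3122, 6.1292, -0.3301)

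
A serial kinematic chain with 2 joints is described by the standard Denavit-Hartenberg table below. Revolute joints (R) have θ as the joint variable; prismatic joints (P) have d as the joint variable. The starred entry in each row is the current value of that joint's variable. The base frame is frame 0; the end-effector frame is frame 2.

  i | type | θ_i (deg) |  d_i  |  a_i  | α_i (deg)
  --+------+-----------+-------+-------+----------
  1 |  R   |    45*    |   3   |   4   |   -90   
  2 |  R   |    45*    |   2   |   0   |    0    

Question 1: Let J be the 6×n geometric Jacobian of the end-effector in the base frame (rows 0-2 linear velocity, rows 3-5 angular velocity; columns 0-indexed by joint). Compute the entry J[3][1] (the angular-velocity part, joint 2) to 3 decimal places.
-0.707

axis z_1 = (-0.7071,0.7071,0.0000); lever o_n−o_1 = (-1.4142,1.4142,0.0000)
cross product → J_v[:, 1] = (-0.0000,-0.0000,0.0000)
J_ω[:, 1] = z_1
entry J[3][1] = -0.7071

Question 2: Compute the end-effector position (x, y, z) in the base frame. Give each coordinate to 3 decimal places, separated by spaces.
after link 1: o_1 = (2.8284, 2.8284, 3.0000)
after link 2: o_2 = (1.4142, 4.2426, 3.0000)

1.414 4.243 3.000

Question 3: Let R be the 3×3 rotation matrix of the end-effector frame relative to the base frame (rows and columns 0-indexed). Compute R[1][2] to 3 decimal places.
End-effector z-axis (col 2 of R) = (-0.7071,0.7071,0.0000)
R[1][2] = 0.7071

0.707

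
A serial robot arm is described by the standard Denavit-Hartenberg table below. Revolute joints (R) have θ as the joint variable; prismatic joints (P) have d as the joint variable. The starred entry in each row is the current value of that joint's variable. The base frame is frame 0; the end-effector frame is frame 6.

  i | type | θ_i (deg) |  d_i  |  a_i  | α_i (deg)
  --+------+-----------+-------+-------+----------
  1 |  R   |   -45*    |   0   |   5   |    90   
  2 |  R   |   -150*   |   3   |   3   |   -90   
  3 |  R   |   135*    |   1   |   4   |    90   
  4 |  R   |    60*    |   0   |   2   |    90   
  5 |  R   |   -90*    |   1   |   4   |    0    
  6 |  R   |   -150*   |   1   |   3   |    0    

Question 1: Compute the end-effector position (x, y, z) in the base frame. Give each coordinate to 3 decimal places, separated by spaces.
after link 1: o_1 = (3.5355, -3.5355, 0.0000)
after link 2: o_2 = (-0.4229, -3.8197, -1.5000)
after link 3: o_3 = (3.6627, -3.9053, -0.9518)
after link 4: o_4 = (5.2081, -4.4507, -2.0983)
after link 5: o_5 = (5.5714, -7.9480, 0.0552)
after link 6: o_6 = (5.2176, -4.8801, 0.7356)

5.218 -4.880 0.736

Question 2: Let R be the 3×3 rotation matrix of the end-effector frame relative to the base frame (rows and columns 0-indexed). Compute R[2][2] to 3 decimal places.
End-effector z-axis (col 2 of R) = (0.6312,0.2348,0.7392)
R[2][2] = 0.7392

0.739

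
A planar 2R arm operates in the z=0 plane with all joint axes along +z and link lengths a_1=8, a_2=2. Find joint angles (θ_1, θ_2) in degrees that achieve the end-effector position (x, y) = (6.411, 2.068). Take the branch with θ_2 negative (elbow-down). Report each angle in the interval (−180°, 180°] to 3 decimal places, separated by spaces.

30.000 -134.987

cos θ_2 = (45.3775−8²−2²)/(2·8·2) = -0.7070; θ_2 = -134.9874° (elbow-down)
β = atan2(2.0680,6.4110) = 17.8782°; ψ = atan2(-1.4145,6.5861) = -12.1215°
θ_1 = β − ψ = 29.9997°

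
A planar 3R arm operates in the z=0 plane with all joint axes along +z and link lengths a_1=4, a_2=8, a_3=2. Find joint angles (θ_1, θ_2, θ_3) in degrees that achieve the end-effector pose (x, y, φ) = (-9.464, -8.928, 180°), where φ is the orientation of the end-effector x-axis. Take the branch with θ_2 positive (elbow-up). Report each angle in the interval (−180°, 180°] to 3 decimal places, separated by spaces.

-150.006 30.009 -60.003

wrist centre = target − a_3·(cos φ, sin φ) = (-7.4640, -8.9280)
cos θ_2 = (135.4205−4²−8²)/(2·4·8) = 0.8659; θ_2 = 30.0092° (elbow-up)
β = atan2(-8.9280,-7.4640) = -129.8963°; ψ = atan2(4.0011,10.9276) = 20.1101°
θ_1 = β − ψ = -150.0065°
θ_3 = φ − θ_1 − θ_2 = -60.0027° (wrapped to (-180°,180°])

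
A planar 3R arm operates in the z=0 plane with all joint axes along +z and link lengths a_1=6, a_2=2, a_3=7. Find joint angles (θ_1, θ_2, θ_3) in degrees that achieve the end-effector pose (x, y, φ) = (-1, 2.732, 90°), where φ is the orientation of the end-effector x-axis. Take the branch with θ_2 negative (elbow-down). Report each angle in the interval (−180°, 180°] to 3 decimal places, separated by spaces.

wrist centre = target − a_3·(cos φ, sin φ) = (-1.0000, -4.2680)
cos θ_2 = (19.2158−6²−2²)/(2·6·2) = -0.8660; θ_2 = -149.9979° (elbow-down)
β = atan2(-4.2680,-1.0000) = -103.1866°; ψ = atan2(-1.0001,4.2680) = -13.1875°
θ_1 = β − ψ = -89.9992°
θ_3 = φ − θ_1 − θ_2 = -30.0029° (wrapped to (-180°,180°])

-89.999 -149.998 -30.003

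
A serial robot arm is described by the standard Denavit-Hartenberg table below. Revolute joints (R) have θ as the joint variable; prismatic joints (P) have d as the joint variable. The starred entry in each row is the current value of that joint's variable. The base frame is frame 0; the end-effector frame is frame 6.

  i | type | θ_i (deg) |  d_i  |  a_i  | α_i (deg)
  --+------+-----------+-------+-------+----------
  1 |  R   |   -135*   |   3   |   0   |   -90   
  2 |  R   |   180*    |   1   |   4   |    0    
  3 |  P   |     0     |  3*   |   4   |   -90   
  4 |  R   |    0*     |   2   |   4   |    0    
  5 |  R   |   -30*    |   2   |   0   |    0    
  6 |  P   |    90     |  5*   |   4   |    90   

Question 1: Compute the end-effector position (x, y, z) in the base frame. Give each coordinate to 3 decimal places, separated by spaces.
10.278 9.521 12.000

after link 1: o_1 = (0.0000, 0.0000, 3.0000)
after link 2: o_2 = (3.5355, 2.1213, 3.0000)
after link 3: o_3 = (8.4853, 2.8284, 3.0000)
after link 4: o_4 = (11.3137, 5.6569, 5.0000)
after link 5: o_5 = (11.3137, 5.6569, 7.0000)
after link 6: o_6 = (10.2784, 9.5206, 12.0000)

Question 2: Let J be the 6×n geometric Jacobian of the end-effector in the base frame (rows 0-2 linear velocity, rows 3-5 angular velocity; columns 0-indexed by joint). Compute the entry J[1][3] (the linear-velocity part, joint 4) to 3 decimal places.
1.793

axis z_3 = (0.0000,0.0000,1.0000); lever o_n−o_3 = (1.7932,6.6921,9.0000)
cross product → J_v[:, 3] = (-6.6921,1.7932,0.0000)
J_ω[:, 3] = z_3
entry J[1][3] = 1.7932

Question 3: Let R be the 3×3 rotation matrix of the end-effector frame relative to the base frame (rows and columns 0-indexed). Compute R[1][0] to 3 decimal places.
End-effector x-axis (col 0 of R) = (-0.2588,0.9659,-0.0000)
R[1][0] = 0.9659

0.966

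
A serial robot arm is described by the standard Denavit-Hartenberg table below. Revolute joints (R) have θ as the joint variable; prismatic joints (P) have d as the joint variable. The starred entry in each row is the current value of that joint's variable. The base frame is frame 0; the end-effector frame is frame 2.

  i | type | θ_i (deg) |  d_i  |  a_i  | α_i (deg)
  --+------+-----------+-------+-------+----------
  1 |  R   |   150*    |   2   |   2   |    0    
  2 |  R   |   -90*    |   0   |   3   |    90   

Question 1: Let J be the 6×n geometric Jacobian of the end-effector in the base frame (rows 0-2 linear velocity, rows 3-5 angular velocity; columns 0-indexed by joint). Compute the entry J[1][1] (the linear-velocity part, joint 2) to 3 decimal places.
1.500

axis z_1 = (0.0000,0.0000,1.0000); lever o_n−o_1 = (1.5000,2.5981,0.0000)
cross product → J_v[:, 1] = (-2.5981,1.5000,0.0000)
J_ω[:, 1] = z_1
entry J[1][1] = 1.5000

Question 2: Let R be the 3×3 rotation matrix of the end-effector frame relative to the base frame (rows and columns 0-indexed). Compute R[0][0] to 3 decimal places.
End-effector x-axis (col 0 of R) = (0.5000,0.8660,0.0000)
R[0][0] = 0.5000

0.500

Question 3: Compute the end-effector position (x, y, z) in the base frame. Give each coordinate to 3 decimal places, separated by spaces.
-0.232 3.598 2.000

after link 1: o_1 = (-1.7321, 1.0000, 2.0000)
after link 2: o_2 = (-0.2321, 3.5981, 2.0000)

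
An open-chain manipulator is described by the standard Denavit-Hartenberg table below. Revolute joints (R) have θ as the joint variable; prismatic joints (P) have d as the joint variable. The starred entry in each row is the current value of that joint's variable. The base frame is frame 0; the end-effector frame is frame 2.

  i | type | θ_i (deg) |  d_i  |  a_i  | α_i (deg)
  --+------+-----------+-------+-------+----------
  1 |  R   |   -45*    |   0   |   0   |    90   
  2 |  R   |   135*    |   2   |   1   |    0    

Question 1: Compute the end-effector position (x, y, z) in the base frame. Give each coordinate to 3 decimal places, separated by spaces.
-1.914 -0.914 0.707

after link 1: o_1 = (0.0000, 0.0000, 0.0000)
after link 2: o_2 = (-1.9142, -0.9142, 0.7071)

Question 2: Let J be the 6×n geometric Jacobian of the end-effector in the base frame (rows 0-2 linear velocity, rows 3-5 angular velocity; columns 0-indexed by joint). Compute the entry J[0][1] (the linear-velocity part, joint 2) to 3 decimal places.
-0.500

axis z_1 = (-0.7071,-0.7071,0.0000); lever o_n−o_1 = (-1.9142,-0.9142,0.7071)
cross product → J_v[:, 1] = (-0.5000,0.5000,-0.7071)
J_ω[:, 1] = z_1
entry J[0][1] = -0.5000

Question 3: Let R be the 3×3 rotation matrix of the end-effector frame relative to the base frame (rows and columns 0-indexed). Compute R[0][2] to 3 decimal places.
End-effector z-axis (col 2 of R) = (-0.7071,-0.7071,0.0000)
R[0][2] = -0.7071

-0.707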